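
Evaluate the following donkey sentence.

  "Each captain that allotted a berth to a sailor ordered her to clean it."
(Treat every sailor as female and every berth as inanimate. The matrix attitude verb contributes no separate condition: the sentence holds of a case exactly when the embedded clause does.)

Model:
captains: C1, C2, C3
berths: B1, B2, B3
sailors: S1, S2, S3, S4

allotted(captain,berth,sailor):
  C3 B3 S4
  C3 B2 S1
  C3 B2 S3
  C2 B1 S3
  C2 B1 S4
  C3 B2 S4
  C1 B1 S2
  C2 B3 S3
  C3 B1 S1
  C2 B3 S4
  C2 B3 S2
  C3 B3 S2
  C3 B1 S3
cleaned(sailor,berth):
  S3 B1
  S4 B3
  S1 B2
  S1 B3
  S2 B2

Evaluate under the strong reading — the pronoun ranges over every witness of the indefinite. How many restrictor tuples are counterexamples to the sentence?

"her" takes "a sailor" as antecedent and "it" takes "a berth"; both are donkey pronouns co-varying with the restrictor.
Strong reading: for every (c,b,s) with allotted(c,b,s), cleaned(s,b).
Restrictor triples: (C1,B1,S2)→cleaned(S2,B1) ✗  (C2,B1,S3)→cleaned(S3,B1) ✓  (C2,B1,S4)→cleaned(S4,B1) ✗  (C2,B3,S2)→cleaned(S2,B3) ✗  (C2,B3,S3)→cleaned(S3,B3) ✗  (C2,B3,S4)→cleaned(S4,B3) ✓  (C3,B1,S1)→cleaned(S1,B1) ✗  (C3,B1,S3)→cleaned(S3,B1) ✓  (C3,B2,S1)→cleaned(S1,B2) ✓  (C3,B2,S3)→cleaned(S3,B2) ✗  (C3,B2,S4)→cleaned(S4,B2) ✗  (C3,B3,S2)→cleaned(S2,B3) ✗  (C3,B3,S4)→cleaned(S4,B3) ✓
Counterexamples (restrictor triples failing the scope): 8.

8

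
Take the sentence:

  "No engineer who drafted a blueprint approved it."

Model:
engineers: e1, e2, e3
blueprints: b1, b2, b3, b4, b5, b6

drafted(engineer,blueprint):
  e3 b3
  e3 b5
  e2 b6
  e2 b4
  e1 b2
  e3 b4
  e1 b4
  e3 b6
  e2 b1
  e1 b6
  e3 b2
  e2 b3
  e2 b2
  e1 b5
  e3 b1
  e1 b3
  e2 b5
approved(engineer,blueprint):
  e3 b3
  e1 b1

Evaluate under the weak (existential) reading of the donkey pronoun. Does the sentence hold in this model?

False

"it" takes "a blueprint" as antecedent — a donkey pronoun bound across the clause boundary.
Truth condition: for no (e,b) with drafted(e,b) does approved(e,b) hold.
Restrictor pairs — does the scope hold? (e1,b2):fails  (e1,b3):fails  (e1,b4):fails  (e1,b5):fails  (e1,b6):fails  (e2,b1):fails  (e2,b2):fails  (e2,b3):fails  (e2,b4):fails  (e2,b5):fails  (e2,b6):fails  (e3,b1):fails  (e3,b2):fails  (e3,b3):holds  (e3,b4):fails  (e3,b5):fails  (e3,b6):fails
Scope holds for 1 pair(s), so the sentence is false.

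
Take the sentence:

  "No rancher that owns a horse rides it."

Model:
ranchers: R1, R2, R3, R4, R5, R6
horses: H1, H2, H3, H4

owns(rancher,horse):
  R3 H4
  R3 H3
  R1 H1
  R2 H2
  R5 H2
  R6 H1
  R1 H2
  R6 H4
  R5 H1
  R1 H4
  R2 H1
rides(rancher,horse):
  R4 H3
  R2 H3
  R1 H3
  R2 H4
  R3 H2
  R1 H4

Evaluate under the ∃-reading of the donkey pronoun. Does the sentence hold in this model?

False

"it" takes "a horse" as antecedent — a donkey pronoun bound across the clause boundary.
Truth condition: for no (r,h) with owns(r,h) does rides(r,h) hold.
Restrictor pairs — does the scope hold? (R1,H1):fails  (R1,H2):fails  (R1,H4):holds  (R2,H1):fails  (R2,H2):fails  (R3,H3):fails  (R3,H4):fails  (R5,H1):fails  (R5,H2):fails  (R6,H1):fails  (R6,H4):fails
Scope holds for 1 pair(s), so the sentence is false.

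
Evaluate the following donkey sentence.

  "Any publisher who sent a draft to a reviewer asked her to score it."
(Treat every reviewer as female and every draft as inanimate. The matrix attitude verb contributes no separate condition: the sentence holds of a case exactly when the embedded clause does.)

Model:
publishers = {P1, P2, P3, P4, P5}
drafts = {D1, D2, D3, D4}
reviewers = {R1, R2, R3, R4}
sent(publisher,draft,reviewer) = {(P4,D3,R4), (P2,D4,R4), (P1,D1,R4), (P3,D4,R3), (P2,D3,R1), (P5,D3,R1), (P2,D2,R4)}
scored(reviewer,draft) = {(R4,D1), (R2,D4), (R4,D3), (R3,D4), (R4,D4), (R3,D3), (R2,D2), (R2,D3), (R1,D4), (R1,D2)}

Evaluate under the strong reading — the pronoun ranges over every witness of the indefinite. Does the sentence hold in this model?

"her" takes "a reviewer" as antecedent and "it" takes "a draft"; both are donkey pronouns co-varying with the restrictor.
Strong reading: for every (p,d,r) with sent(p,d,r), scored(r,d).
Restrictor triples: (P1,D1,R4)→scored(R4,D1) ✓  (P2,D2,R4)→scored(R4,D2) ✗  (P2,D3,R1)→scored(R1,D3) ✗  (P2,D4,R4)→scored(R4,D4) ✓  (P3,D4,R3)→scored(R3,D4) ✓  (P4,D3,R4)→scored(R4,D3) ✓  (P5,D3,R1)→scored(R1,D3) ✗
Counterexample: (P2,D2,R4) — scored(R4,D2) does not hold.

False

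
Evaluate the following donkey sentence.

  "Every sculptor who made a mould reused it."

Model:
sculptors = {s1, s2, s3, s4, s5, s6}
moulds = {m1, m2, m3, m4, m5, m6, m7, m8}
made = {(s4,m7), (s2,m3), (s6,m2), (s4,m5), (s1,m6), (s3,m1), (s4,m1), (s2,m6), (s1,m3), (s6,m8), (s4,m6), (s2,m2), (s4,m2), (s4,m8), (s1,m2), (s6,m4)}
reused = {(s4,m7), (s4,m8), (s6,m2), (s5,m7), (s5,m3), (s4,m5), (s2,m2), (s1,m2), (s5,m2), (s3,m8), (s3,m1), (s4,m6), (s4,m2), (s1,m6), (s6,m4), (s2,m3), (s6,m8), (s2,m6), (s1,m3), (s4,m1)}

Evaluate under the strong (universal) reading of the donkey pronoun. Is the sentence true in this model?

"it" takes "a mould" as antecedent — a donkey pronoun bound across the clause boundary.
Strong reading: for every (s,m) with made(s,m), reused(s,m).
Restrictor pairs: (s1,m2) ✓  (s1,m3) ✓  (s1,m6) ✓  (s2,m2) ✓  (s2,m3) ✓  (s2,m6) ✓  (s3,m1) ✓  (s4,m1) ✓  (s4,m2) ✓  (s4,m5) ✓  (s4,m6) ✓  (s4,m7) ✓  (s4,m8) ✓  (s6,m2) ✓  (s6,m4) ✓  (s6,m8) ✓
Every restrictor pair satisfies the scope.

True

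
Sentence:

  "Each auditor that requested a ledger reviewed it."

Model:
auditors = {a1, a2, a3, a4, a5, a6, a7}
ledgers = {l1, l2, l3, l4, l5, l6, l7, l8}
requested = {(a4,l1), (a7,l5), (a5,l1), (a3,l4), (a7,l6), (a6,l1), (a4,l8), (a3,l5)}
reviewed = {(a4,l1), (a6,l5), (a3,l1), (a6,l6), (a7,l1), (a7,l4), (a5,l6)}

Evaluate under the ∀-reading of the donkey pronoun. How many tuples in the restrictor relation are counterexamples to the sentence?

7

"it" takes "a ledger" as antecedent — a donkey pronoun bound across the clause boundary.
Strong reading: for every (a,l) with requested(a,l), reviewed(a,l).
Restrictor pairs: (a3,l4) ✗  (a3,l5) ✗  (a4,l1) ✓  (a4,l8) ✗  (a5,l1) ✗  (a6,l1) ✗  (a7,l5) ✗  (a7,l6) ✗
Counterexamples (restrictor pairs failing the scope): 7.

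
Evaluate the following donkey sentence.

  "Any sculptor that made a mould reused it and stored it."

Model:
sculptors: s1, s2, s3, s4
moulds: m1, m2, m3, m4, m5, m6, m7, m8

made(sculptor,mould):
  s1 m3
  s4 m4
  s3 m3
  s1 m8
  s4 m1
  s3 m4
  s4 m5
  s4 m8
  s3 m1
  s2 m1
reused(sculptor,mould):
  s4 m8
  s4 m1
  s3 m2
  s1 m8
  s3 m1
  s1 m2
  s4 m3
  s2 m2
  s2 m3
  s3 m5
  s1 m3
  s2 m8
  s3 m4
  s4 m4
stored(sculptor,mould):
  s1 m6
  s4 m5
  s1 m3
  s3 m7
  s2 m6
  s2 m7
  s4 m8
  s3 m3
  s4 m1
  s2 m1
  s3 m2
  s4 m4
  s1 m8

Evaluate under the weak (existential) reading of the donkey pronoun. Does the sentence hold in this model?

"it" takes "a mould" as antecedent — a donkey pronoun bound across the clause boundary.
Weak reading: every sculptor s with some made-mould has at least one made-mould m such that reused(s,m) ∧ stored(s,m).
Per sculptor: s1:✓  s2:✗  s3:✗  s4:✓
s2 has no witness among its made-moulds.

False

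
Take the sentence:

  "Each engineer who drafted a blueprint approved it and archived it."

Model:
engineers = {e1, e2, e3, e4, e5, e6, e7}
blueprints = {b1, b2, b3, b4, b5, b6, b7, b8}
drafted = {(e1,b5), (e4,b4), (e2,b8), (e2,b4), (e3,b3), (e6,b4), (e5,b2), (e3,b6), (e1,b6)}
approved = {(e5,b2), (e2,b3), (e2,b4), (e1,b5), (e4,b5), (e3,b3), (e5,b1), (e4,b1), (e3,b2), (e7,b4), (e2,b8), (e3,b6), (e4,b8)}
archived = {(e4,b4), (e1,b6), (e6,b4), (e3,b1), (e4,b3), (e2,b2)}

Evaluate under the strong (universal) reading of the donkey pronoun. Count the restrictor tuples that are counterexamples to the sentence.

9

"it" takes "a blueprint" as antecedent — a donkey pronoun bound across the clause boundary.
Strong reading: for every (e,b) with drafted(e,b), approved(e,b) ∧ archived(e,b).
Restrictor pairs: (e1,b5) ✗  (e1,b6) ✗  (e2,b4) ✗  (e2,b8) ✗  (e3,b3) ✗  (e3,b6) ✗  (e4,b4) ✗  (e5,b2) ✗  (e6,b4) ✗
Counterexamples (restrictor pairs failing the scope): 9.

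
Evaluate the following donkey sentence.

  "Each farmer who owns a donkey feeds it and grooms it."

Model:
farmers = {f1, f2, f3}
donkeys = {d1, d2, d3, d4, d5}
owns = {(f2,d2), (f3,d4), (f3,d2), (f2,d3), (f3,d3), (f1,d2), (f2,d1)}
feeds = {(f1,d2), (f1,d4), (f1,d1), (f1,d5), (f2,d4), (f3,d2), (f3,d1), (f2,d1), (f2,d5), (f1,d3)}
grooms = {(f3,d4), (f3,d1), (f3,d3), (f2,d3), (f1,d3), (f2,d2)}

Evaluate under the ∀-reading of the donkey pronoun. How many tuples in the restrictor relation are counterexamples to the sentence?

"it" takes "a donkey" as antecedent — a donkey pronoun bound across the clause boundary.
Strong reading: for every (f,d) with owns(f,d), feeds(f,d) ∧ grooms(f,d).
Restrictor pairs: (f1,d2) ✗  (f2,d1) ✗  (f2,d2) ✗  (f2,d3) ✗  (f3,d2) ✗  (f3,d3) ✗  (f3,d4) ✗
Counterexamples (restrictor pairs failing the scope): 7.

7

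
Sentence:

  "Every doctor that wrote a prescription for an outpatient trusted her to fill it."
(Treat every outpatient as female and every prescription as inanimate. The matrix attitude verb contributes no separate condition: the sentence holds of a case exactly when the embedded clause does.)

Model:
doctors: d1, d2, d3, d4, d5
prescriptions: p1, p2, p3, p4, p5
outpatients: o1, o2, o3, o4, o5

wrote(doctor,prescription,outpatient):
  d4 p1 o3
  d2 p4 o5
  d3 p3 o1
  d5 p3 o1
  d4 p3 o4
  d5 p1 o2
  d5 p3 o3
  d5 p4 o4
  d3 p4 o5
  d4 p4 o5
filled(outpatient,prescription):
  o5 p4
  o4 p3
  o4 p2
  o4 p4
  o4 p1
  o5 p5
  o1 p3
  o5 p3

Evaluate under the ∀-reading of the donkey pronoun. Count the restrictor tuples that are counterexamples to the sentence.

"her" takes "an outpatient" as antecedent and "it" takes "a prescription"; both are donkey pronouns co-varying with the restrictor.
Strong reading: for every (d,p,o) with wrote(d,p,o), filled(o,p).
Restrictor triples: (d2,p4,o5)→filled(o5,p4) ✓  (d3,p3,o1)→filled(o1,p3) ✓  (d3,p4,o5)→filled(o5,p4) ✓  (d4,p1,o3)→filled(o3,p1) ✗  (d4,p3,o4)→filled(o4,p3) ✓  (d4,p4,o5)→filled(o5,p4) ✓  (d5,p1,o2)→filled(o2,p1) ✗  (d5,p3,o1)→filled(o1,p3) ✓  (d5,p3,o3)→filled(o3,p3) ✗  (d5,p4,o4)→filled(o4,p4) ✓
Counterexamples (restrictor triples failing the scope): 3.

3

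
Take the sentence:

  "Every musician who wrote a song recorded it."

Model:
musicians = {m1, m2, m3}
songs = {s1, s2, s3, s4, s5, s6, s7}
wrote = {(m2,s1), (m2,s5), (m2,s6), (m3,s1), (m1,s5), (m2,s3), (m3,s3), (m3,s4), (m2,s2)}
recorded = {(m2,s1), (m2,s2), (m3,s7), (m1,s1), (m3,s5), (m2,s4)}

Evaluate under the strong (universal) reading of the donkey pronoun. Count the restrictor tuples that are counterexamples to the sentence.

"it" takes "a song" as antecedent — a donkey pronoun bound across the clause boundary.
Strong reading: for every (m,s) with wrote(m,s), recorded(m,s).
Restrictor pairs: (m1,s5) ✗  (m2,s1) ✓  (m2,s2) ✓  (m2,s3) ✗  (m2,s5) ✗  (m2,s6) ✗  (m3,s1) ✗  (m3,s3) ✗  (m3,s4) ✗
Counterexamples (restrictor pairs failing the scope): 7.

7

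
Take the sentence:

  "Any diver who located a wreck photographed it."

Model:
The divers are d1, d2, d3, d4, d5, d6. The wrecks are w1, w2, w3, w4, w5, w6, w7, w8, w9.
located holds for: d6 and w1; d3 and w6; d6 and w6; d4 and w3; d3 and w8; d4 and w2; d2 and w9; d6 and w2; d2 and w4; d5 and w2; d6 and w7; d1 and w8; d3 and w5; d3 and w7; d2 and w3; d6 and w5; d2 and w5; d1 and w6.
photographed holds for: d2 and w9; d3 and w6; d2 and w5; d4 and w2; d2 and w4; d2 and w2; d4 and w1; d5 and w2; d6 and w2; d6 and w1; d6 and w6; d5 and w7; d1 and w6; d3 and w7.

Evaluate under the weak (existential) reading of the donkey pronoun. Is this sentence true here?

"it" takes "a wreck" as antecedent — a donkey pronoun bound across the clause boundary.
Weak reading: every diver d with some located-wreck has at least one located-wreck w such that photographed(d,w).
Per diver: d1:✓  d2:✓  d3:✓  d4:✓  d5:✓  d6:✓
Every diver in the restrictor has a witness.

True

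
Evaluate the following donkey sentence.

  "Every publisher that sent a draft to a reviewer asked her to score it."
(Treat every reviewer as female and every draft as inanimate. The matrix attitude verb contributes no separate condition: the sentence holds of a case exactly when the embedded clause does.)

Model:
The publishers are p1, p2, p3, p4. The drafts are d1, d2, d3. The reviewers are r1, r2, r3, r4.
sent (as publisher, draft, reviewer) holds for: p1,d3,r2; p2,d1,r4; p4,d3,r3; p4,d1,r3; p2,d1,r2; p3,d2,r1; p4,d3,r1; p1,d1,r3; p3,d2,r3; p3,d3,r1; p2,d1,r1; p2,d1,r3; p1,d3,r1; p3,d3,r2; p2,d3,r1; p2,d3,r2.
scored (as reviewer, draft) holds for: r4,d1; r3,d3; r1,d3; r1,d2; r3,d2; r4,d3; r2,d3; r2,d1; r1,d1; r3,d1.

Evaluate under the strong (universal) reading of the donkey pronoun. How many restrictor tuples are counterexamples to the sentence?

"her" takes "a reviewer" as antecedent and "it" takes "a draft"; both are donkey pronouns co-varying with the restrictor.
Strong reading: for every (p,d,r) with sent(p,d,r), scored(r,d).
Restrictor triples: (p1,d1,r3)→scored(r3,d1) ✓  (p1,d3,r1)→scored(r1,d3) ✓  (p1,d3,r2)→scored(r2,d3) ✓  (p2,d1,r1)→scored(r1,d1) ✓  (p2,d1,r2)→scored(r2,d1) ✓  (p2,d1,r3)→scored(r3,d1) ✓  (p2,d1,r4)→scored(r4,d1) ✓  (p2,d3,r1)→scored(r1,d3) ✓  (p2,d3,r2)→scored(r2,d3) ✓  (p3,d2,r1)→scored(r1,d2) ✓  (p3,d2,r3)→scored(r3,d2) ✓  (p3,d3,r1)→scored(r1,d3) ✓  (p3,d3,r2)→scored(r2,d3) ✓  (p4,d1,r3)→scored(r3,d1) ✓  (p4,d3,r1)→scored(r1,d3) ✓  (p4,d3,r3)→scored(r3,d3) ✓
Counterexamples (restrictor triples failing the scope): 0.

0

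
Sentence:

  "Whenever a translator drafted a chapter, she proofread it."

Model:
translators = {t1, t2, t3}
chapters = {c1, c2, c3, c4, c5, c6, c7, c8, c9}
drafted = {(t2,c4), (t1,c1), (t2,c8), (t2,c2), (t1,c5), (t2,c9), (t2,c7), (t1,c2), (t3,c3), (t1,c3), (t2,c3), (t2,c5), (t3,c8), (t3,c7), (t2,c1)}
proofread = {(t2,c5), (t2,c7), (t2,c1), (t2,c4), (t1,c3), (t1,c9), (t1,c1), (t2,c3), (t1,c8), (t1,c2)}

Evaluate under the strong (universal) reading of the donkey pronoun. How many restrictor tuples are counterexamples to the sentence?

7

"it" takes "a chapter" as antecedent — a donkey pronoun bound across the clause boundary.
Strong reading: for every (t,c) with drafted(t,c), proofread(t,c).
Restrictor pairs: (t1,c1) ✓  (t1,c2) ✓  (t1,c3) ✓  (t1,c5) ✗  (t2,c1) ✓  (t2,c2) ✗  (t2,c3) ✓  (t2,c4) ✓  (t2,c5) ✓  (t2,c7) ✓  (t2,c8) ✗  (t2,c9) ✗  (t3,c3) ✗  (t3,c7) ✗  (t3,c8) ✗
Counterexamples (restrictor pairs failing the scope): 7.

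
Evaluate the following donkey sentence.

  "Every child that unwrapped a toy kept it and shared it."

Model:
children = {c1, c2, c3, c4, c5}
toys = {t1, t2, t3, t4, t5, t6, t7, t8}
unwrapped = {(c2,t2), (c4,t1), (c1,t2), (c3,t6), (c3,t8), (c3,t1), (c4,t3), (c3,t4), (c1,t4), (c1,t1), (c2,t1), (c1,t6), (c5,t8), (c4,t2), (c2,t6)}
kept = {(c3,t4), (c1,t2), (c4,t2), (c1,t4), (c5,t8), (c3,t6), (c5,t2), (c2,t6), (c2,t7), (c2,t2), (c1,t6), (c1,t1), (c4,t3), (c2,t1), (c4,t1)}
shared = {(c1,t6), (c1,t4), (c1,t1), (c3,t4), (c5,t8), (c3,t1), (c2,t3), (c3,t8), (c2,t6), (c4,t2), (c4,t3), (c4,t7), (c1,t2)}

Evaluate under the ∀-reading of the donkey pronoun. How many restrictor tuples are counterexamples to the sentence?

6

"it" takes "a toy" as antecedent — a donkey pronoun bound across the clause boundary.
Strong reading: for every (c,t) with unwrapped(c,t), kept(c,t) ∧ shared(c,t).
Restrictor pairs: (c1,t1) ✓  (c1,t2) ✓  (c1,t4) ✓  (c1,t6) ✓  (c2,t1) ✗  (c2,t2) ✗  (c2,t6) ✓  (c3,t1) ✗  (c3,t4) ✓  (c3,t6) ✗  (c3,t8) ✗  (c4,t1) ✗  (c4,t2) ✓  (c4,t3) ✓  (c5,t8) ✓
Counterexamples (restrictor pairs failing the scope): 6.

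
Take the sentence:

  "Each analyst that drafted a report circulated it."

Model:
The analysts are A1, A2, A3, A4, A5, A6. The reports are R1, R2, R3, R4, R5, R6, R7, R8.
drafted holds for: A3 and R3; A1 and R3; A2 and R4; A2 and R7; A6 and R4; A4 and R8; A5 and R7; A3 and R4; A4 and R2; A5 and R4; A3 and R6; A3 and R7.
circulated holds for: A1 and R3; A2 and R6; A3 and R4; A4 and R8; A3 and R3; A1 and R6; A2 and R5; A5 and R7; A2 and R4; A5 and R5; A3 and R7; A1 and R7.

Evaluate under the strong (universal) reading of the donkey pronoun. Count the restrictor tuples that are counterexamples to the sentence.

"it" takes "a report" as antecedent — a donkey pronoun bound across the clause boundary.
Strong reading: for every (a,r) with drafted(a,r), circulated(a,r).
Restrictor pairs: (A1,R3) ✓  (A2,R4) ✓  (A2,R7) ✗  (A3,R3) ✓  (A3,R4) ✓  (A3,R6) ✗  (A3,R7) ✓  (A4,R2) ✗  (A4,R8) ✓  (A5,R4) ✗  (A5,R7) ✓  (A6,R4) ✗
Counterexamples (restrictor pairs failing the scope): 5.

5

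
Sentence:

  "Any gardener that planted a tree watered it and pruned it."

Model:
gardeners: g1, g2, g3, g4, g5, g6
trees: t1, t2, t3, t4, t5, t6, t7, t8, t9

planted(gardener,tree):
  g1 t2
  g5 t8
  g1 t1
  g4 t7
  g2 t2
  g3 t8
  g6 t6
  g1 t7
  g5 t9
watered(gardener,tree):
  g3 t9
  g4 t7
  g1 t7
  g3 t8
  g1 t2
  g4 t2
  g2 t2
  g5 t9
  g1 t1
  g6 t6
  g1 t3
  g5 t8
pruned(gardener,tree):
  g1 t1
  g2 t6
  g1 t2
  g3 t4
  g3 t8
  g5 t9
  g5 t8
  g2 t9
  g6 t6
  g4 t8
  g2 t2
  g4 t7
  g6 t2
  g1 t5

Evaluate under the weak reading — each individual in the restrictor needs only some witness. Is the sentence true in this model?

True

"it" takes "a tree" as antecedent — a donkey pronoun bound across the clause boundary.
Weak reading: every gardener g with some planted-tree has at least one planted-tree t such that watered(g,t) ∧ pruned(g,t).
Per gardener: g1:✓  g2:✓  g3:✓  g4:✓  g5:✓  g6:✓
Every gardener in the restrictor has a witness.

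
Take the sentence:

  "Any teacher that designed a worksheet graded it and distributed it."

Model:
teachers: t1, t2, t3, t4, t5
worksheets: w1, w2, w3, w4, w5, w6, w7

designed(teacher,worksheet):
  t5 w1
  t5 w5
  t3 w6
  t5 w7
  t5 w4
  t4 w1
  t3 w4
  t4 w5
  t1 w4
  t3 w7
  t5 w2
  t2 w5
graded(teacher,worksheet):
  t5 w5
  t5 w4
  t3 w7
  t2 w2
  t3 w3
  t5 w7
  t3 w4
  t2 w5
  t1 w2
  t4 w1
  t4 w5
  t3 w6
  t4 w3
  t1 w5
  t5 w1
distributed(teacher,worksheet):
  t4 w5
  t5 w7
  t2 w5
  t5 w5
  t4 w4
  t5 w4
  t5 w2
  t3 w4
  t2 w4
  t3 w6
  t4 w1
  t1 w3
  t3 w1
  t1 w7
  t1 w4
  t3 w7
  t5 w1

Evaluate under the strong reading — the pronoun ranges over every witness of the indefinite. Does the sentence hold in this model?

"it" takes "a worksheet" as antecedent — a donkey pronoun bound across the clause boundary.
Strong reading: for every (t,w) with designed(t,w), graded(t,w) ∧ distributed(t,w).
Restrictor pairs: (t1,w4) ✗  (t2,w5) ✓  (t3,w4) ✓  (t3,w6) ✓  (t3,w7) ✓  (t4,w1) ✓  (t4,w5) ✓  (t5,w1) ✓  (t5,w2) ✗  (t5,w4) ✓  (t5,w5) ✓  (t5,w7) ✓
Counterexample: (t1,w4) is in designed but fails the scope.

False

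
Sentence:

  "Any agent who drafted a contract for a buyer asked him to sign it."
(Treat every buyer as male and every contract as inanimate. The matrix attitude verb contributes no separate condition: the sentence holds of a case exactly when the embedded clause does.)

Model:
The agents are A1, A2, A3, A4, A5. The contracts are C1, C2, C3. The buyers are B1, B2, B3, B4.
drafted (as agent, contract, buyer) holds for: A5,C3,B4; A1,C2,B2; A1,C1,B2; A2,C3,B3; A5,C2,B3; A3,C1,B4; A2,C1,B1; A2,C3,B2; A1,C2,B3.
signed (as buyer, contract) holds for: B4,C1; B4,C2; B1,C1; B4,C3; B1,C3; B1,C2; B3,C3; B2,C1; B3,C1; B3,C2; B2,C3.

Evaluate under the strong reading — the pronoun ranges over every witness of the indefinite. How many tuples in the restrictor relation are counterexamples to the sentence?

"him" takes "a buyer" as antecedent and "it" takes "a contract"; both are donkey pronouns co-varying with the restrictor.
Strong reading: for every (a,c,b) with drafted(a,c,b), signed(b,c).
Restrictor triples: (A1,C1,B2)→signed(B2,C1) ✓  (A1,C2,B2)→signed(B2,C2) ✗  (A1,C2,B3)→signed(B3,C2) ✓  (A2,C1,B1)→signed(B1,C1) ✓  (A2,C3,B2)→signed(B2,C3) ✓  (A2,C3,B3)→signed(B3,C3) ✓  (A3,C1,B4)→signed(B4,C1) ✓  (A5,C2,B3)→signed(B3,C2) ✓  (A5,C3,B4)→signed(B4,C3) ✓
Counterexamples (restrictor triples failing the scope): 1.

1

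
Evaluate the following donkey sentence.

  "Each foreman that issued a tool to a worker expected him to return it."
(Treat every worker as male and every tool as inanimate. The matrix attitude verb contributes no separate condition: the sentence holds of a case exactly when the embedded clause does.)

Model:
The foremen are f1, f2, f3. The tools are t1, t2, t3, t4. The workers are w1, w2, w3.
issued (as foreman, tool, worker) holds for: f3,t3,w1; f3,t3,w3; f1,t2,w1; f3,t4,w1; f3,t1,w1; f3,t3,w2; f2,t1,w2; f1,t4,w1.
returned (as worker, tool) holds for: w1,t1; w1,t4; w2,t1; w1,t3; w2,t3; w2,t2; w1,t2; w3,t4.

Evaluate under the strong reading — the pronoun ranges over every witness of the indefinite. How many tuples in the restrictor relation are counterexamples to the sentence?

1

"him" takes "a worker" as antecedent and "it" takes "a tool"; both are donkey pronouns co-varying with the restrictor.
Strong reading: for every (f,t,w) with issued(f,t,w), returned(w,t).
Restrictor triples: (f1,t2,w1)→returned(w1,t2) ✓  (f1,t4,w1)→returned(w1,t4) ✓  (f2,t1,w2)→returned(w2,t1) ✓  (f3,t1,w1)→returned(w1,t1) ✓  (f3,t3,w1)→returned(w1,t3) ✓  (f3,t3,w2)→returned(w2,t3) ✓  (f3,t3,w3)→returned(w3,t3) ✗  (f3,t4,w1)→returned(w1,t4) ✓
Counterexamples (restrictor triples failing the scope): 1.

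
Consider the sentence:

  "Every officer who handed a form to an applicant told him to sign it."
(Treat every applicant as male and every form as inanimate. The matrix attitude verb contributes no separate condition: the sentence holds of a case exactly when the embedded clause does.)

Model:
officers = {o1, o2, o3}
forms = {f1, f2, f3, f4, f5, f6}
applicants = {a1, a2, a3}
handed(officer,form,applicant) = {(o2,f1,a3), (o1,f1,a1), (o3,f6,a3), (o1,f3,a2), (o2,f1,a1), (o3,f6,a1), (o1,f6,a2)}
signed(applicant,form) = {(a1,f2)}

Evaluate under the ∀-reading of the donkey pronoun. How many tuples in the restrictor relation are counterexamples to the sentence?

7

"him" takes "an applicant" as antecedent and "it" takes "a form"; both are donkey pronouns co-varying with the restrictor.
Strong reading: for every (o,f,a) with handed(o,f,a), signed(a,f).
Restrictor triples: (o1,f1,a1)→signed(a1,f1) ✗  (o1,f3,a2)→signed(a2,f3) ✗  (o1,f6,a2)→signed(a2,f6) ✗  (o2,f1,a1)→signed(a1,f1) ✗  (o2,f1,a3)→signed(a3,f1) ✗  (o3,f6,a1)→signed(a1,f6) ✗  (o3,f6,a3)→signed(a3,f6) ✗
Counterexamples (restrictor triples failing the scope): 7.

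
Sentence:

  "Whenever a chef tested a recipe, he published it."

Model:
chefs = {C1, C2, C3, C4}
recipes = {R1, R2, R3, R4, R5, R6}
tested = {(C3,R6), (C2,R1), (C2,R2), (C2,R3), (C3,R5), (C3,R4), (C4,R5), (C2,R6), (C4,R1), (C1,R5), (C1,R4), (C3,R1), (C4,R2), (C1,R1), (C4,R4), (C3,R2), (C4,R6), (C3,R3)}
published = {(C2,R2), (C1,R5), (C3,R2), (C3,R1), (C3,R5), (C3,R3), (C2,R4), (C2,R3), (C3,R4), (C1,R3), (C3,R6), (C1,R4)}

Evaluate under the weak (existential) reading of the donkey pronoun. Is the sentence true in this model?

False

"it" takes "a recipe" as antecedent — a donkey pronoun bound across the clause boundary.
Weak reading: every chef c with some tested-recipe has at least one tested-recipe r such that published(c,r).
Per chef: C1:✓  C2:✓  C3:✓  C4:✗
C4 has no witness among its tested-recipes.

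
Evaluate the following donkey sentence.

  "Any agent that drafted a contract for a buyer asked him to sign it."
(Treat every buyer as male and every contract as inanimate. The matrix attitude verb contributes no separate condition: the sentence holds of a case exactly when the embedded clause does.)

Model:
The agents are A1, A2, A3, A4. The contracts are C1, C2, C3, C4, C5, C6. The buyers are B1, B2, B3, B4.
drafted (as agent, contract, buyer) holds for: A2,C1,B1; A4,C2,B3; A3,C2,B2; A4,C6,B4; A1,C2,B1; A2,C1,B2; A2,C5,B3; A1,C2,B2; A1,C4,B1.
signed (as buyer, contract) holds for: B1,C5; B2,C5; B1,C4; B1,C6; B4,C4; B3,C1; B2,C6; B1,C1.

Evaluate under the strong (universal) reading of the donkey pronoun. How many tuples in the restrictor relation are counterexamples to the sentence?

"him" takes "a buyer" as antecedent and "it" takes "a contract"; both are donkey pronouns co-varying with the restrictor.
Strong reading: for every (a,c,b) with drafted(a,c,b), signed(b,c).
Restrictor triples: (A1,C2,B1)→signed(B1,C2) ✗  (A1,C2,B2)→signed(B2,C2) ✗  (A1,C4,B1)→signed(B1,C4) ✓  (A2,C1,B1)→signed(B1,C1) ✓  (A2,C1,B2)→signed(B2,C1) ✗  (A2,C5,B3)→signed(B3,C5) ✗  (A3,C2,B2)→signed(B2,C2) ✗  (A4,C2,B3)→signed(B3,C2) ✗  (A4,C6,B4)→signed(B4,C6) ✗
Counterexamples (restrictor triples failing the scope): 7.

7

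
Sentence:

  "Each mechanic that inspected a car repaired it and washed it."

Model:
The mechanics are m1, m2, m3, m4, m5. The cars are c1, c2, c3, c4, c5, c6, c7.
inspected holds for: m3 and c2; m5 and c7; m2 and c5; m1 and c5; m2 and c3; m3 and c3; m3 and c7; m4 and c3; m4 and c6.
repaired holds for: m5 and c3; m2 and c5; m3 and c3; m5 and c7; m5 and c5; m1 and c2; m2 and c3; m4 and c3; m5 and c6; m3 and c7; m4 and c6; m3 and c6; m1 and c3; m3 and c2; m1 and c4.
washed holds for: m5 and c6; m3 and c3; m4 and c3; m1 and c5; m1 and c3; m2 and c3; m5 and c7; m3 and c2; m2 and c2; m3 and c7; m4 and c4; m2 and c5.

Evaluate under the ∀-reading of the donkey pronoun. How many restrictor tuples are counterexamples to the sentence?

"it" takes "a car" as antecedent — a donkey pronoun bound across the clause boundary.
Strong reading: for every (m,c) with inspected(m,c), repaired(m,c) ∧ washed(m,c).
Restrictor pairs: (m1,c5) ✗  (m2,c3) ✓  (m2,c5) ✓  (m3,c2) ✓  (m3,c3) ✓  (m3,c7) ✓  (m4,c3) ✓  (m4,c6) ✗  (m5,c7) ✓
Counterexamples (restrictor pairs failing the scope): 2.

2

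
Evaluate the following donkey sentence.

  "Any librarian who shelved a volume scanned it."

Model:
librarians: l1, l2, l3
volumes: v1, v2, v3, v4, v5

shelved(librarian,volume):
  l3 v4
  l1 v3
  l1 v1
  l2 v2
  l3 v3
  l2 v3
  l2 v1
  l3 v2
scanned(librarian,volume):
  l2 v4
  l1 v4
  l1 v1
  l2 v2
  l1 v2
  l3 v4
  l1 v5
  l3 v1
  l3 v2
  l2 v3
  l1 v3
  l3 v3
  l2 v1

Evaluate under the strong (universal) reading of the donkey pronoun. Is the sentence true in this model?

True

"it" takes "a volume" as antecedent — a donkey pronoun bound across the clause boundary.
Strong reading: for every (l,v) with shelved(l,v), scanned(l,v).
Restrictor pairs: (l1,v1) ✓  (l1,v3) ✓  (l2,v1) ✓  (l2,v2) ✓  (l2,v3) ✓  (l3,v2) ✓  (l3,v3) ✓  (l3,v4) ✓
Every restrictor pair satisfies the scope.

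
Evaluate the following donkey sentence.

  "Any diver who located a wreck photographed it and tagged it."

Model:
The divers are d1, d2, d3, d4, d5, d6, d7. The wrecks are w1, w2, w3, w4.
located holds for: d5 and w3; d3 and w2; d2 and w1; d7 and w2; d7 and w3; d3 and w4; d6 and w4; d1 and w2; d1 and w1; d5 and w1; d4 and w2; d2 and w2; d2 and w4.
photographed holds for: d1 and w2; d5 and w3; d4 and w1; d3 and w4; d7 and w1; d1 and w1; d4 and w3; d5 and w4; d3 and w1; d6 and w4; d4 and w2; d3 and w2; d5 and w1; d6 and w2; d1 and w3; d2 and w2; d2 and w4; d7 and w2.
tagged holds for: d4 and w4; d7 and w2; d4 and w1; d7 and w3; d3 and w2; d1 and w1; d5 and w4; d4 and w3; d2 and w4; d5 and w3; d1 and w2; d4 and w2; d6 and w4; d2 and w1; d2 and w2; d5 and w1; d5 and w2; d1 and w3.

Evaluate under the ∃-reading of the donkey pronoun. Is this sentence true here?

"it" takes "a wreck" as antecedent — a donkey pronoun bound across the clause boundary.
Weak reading: every diver d with some located-wreck has at least one located-wreck w such that photographed(d,w) ∧ tagged(d,w).
Per diver: d1:✓  d2:✓  d3:✓  d4:✓  d5:✓  d6:✓  d7:✓
Every diver in the restrictor has a witness.

True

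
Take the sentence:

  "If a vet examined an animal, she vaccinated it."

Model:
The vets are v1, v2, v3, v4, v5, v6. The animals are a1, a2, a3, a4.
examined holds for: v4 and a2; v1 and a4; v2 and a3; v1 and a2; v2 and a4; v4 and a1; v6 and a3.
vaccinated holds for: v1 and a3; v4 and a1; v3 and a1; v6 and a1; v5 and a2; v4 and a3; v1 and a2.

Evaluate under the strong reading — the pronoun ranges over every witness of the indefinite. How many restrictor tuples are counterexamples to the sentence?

"it" takes "an animal" as antecedent — a donkey pronoun bound across the clause boundary.
Strong reading: for every (v,a) with examined(v,a), vaccinated(v,a).
Restrictor pairs: (v1,a2) ✓  (v1,a4) ✗  (v2,a3) ✗  (v2,a4) ✗  (v4,a1) ✓  (v4,a2) ✗  (v6,a3) ✗
Counterexamples (restrictor pairs failing the scope): 5.

5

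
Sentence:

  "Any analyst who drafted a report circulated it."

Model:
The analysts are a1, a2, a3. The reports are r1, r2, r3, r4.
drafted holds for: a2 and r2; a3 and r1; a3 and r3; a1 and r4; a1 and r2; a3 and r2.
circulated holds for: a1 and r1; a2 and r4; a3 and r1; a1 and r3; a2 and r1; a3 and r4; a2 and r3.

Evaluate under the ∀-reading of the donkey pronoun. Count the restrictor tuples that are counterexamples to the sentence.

"it" takes "a report" as antecedent — a donkey pronoun bound across the clause boundary.
Strong reading: for every (a,r) with drafted(a,r), circulated(a,r).
Restrictor pairs: (a1,r2) ✗  (a1,r4) ✗  (a2,r2) ✗  (a3,r1) ✓  (a3,r2) ✗  (a3,r3) ✗
Counterexamples (restrictor pairs failing the scope): 5.

5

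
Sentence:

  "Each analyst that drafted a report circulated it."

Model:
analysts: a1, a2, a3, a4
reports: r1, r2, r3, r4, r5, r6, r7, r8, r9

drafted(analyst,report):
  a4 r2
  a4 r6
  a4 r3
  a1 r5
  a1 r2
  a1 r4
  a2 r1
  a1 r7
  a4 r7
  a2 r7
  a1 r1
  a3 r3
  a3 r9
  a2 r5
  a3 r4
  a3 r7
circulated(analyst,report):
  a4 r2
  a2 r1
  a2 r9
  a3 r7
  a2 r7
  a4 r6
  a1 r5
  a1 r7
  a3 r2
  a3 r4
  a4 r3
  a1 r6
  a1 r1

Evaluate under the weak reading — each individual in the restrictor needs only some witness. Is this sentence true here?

True

"it" takes "a report" as antecedent — a donkey pronoun bound across the clause boundary.
Weak reading: every analyst a with some drafted-report has at least one drafted-report r such that circulated(a,r).
Per analyst: a1:✓  a2:✓  a3:✓  a4:✓
Every analyst in the restrictor has a witness.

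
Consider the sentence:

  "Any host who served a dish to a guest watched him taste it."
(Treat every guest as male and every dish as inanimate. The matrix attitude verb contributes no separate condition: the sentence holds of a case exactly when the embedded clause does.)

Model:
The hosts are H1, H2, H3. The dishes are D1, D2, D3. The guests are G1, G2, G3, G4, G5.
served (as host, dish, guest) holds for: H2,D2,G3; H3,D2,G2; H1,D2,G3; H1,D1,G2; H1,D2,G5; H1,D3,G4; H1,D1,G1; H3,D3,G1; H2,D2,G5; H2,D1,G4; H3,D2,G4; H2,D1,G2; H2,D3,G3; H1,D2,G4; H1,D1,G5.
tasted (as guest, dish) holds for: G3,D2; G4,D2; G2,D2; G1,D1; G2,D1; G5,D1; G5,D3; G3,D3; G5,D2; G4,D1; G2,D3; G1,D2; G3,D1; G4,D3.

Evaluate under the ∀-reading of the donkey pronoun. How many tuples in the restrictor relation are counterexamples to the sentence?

"him" takes "a guest" as antecedent and "it" takes "a dish"; both are donkey pronouns co-varying with the restrictor.
Strong reading: for every (h,d,g) with served(h,d,g), tasted(g,d).
Restrictor triples: (H1,D1,G1)→tasted(G1,D1) ✓  (H1,D1,G2)→tasted(G2,D1) ✓  (H1,D1,G5)→tasted(G5,D1) ✓  (H1,D2,G3)→tasted(G3,D2) ✓  (H1,D2,G4)→tasted(G4,D2) ✓  (H1,D2,G5)→tasted(G5,D2) ✓  (H1,D3,G4)→tasted(G4,D3) ✓  (H2,D1,G2)→tasted(G2,D1) ✓  (H2,D1,G4)→tasted(G4,D1) ✓  (H2,D2,G3)→tasted(G3,D2) ✓  (H2,D2,G5)→tasted(G5,D2) ✓  (H2,D3,G3)→tasted(G3,D3) ✓  (H3,D2,G2)→tasted(G2,D2) ✓  (H3,D2,G4)→tasted(G4,D2) ✓  (H3,D3,G1)→tasted(G1,D3) ✗
Counterexamples (restrictor triples failing the scope): 1.

1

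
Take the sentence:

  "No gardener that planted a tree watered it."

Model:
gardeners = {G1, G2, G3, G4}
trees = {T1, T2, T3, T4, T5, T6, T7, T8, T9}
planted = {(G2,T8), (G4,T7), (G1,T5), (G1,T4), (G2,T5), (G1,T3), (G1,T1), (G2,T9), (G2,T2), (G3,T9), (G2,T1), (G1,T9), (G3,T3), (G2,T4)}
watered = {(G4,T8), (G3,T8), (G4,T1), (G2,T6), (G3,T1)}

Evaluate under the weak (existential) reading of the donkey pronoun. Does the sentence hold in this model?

"it" takes "a tree" as antecedent — a donkey pronoun bound across the clause boundary.
Truth condition: for no (g,t) with planted(g,t) does watered(g,t) hold.
Restrictor pairs — does the scope hold? (G1,T1):fails  (G1,T3):fails  (G1,T4):fails  (G1,T5):fails  (G1,T9):fails  (G2,T1):fails  (G2,T2):fails  (G2,T4):fails  (G2,T5):fails  (G2,T8):fails  (G2,T9):fails  (G3,T3):fails  (G3,T9):fails  (G4,T7):fails
Scope holds for no restrictor pair, so the sentence is true.

True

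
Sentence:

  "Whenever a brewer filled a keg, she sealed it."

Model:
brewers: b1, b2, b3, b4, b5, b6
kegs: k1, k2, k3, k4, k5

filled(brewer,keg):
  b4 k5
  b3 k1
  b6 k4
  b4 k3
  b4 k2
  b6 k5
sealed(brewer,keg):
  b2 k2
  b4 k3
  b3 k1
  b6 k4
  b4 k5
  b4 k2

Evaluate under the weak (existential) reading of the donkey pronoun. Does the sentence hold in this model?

"it" takes "a keg" as antecedent — a donkey pronoun bound across the clause boundary.
Weak reading: every brewer b with some filled-keg has at least one filled-keg k such that sealed(b,k).
Per brewer: b3:✓  b4:✓  b6:✓
Every brewer in the restrictor has a witness.

True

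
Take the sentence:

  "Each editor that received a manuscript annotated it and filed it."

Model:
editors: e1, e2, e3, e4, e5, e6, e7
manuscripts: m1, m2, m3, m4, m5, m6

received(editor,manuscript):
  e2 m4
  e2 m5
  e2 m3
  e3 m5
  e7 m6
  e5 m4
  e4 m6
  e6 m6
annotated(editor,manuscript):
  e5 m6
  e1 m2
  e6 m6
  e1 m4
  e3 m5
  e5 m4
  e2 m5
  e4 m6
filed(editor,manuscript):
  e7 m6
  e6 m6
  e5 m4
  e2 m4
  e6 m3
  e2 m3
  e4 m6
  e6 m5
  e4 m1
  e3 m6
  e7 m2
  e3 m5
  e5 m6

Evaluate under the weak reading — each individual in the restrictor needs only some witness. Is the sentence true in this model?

False

"it" takes "a manuscript" as antecedent — a donkey pronoun bound across the clause boundary.
Weak reading: every editor e with some received-manuscript has at least one received-manuscript m such that annotated(e,m) ∧ filed(e,m).
Per editor: e2:✗  e3:✓  e4:✓  e5:✓  e6:✓  e7:✗
e2 has no witness among its received-manuscripts.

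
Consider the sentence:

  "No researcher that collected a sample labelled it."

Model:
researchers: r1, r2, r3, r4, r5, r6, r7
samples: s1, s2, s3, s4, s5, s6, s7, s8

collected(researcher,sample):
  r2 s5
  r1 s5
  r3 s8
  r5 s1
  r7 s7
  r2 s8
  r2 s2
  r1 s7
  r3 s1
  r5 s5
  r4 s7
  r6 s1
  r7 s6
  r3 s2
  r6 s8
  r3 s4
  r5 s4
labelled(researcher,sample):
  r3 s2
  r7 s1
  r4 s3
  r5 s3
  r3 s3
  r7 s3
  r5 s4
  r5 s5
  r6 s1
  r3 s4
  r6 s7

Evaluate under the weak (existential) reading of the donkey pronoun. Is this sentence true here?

"it" takes "a sample" as antecedent — a donkey pronoun bound across the clause boundary.
Truth condition: for no (r,s) with collected(r,s) does labelled(r,s) hold.
Restrictor pairs — does the scope hold? (r1,s5):fails  (r1,s7):fails  (r2,s2):fails  (r2,s5):fails  (r2,s8):fails  (r3,s1):fails  (r3,s2):holds  (r3,s4):holds  (r3,s8):fails  (r4,s7):fails  (r5,s1):fails  (r5,s4):holds  (r5,s5):holds  (r6,s1):holds  (r6,s8):fails  (r7,s6):fails  (r7,s7):fails
Scope holds for 5 pair(s), so the sentence is false.

False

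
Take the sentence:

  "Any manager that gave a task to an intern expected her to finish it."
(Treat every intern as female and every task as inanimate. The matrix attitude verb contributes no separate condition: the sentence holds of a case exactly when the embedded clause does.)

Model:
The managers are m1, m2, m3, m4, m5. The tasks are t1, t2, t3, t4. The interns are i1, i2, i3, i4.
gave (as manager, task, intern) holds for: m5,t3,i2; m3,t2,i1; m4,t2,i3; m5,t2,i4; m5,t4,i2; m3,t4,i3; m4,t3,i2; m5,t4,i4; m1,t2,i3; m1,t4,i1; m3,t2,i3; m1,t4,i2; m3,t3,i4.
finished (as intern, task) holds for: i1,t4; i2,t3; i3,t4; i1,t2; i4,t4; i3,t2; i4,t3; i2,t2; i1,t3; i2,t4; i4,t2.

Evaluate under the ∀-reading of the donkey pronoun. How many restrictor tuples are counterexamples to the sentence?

"her" takes "an intern" as antecedent and "it" takes "a task"; both are donkey pronouns co-varying with the restrictor.
Strong reading: for every (m,t,i) with gave(m,t,i), finished(i,t).
Restrictor triples: (m1,t2,i3)→finished(i3,t2) ✓  (m1,t4,i1)→finished(i1,t4) ✓  (m1,t4,i2)→finished(i2,t4) ✓  (m3,t2,i1)→finished(i1,t2) ✓  (m3,t2,i3)→finished(i3,t2) ✓  (m3,t3,i4)→finished(i4,t3) ✓  (m3,t4,i3)→finished(i3,t4) ✓  (m4,t2,i3)→finished(i3,t2) ✓  (m4,t3,i2)→finished(i2,t3) ✓  (m5,t2,i4)→finished(i4,t2) ✓  (m5,t3,i2)→finished(i2,t3) ✓  (m5,t4,i2)→finished(i2,t4) ✓  (m5,t4,i4)→finished(i4,t4) ✓
Counterexamples (restrictor triples failing the scope): 0.

0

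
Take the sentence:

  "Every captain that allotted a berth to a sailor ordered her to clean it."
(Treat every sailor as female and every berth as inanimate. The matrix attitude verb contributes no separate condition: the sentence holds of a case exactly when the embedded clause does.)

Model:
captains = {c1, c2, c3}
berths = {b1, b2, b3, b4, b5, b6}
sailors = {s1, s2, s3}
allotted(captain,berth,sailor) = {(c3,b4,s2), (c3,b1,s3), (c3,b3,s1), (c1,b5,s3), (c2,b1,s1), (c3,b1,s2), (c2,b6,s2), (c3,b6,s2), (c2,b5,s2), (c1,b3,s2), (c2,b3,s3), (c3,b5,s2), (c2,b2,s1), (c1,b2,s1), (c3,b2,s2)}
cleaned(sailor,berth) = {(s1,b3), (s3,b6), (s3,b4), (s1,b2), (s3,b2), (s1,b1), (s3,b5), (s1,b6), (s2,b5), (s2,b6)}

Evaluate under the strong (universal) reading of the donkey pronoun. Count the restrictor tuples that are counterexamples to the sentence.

6

"her" takes "a sailor" as antecedent and "it" takes "a berth"; both are donkey pronouns co-varying with the restrictor.
Strong reading: for every (c,b,s) with allotted(c,b,s), cleaned(s,b).
Restrictor triples: (c1,b2,s1)→cleaned(s1,b2) ✓  (c1,b3,s2)→cleaned(s2,b3) ✗  (c1,b5,s3)→cleaned(s3,b5) ✓  (c2,b1,s1)→cleaned(s1,b1) ✓  (c2,b2,s1)→cleaned(s1,b2) ✓  (c2,b3,s3)→cleaned(s3,b3) ✗  (c2,b5,s2)→cleaned(s2,b5) ✓  (c2,b6,s2)→cleaned(s2,b6) ✓  (c3,b1,s2)→cleaned(s2,b1) ✗  (c3,b1,s3)→cleaned(s3,b1) ✗  (c3,b2,s2)→cleaned(s2,b2) ✗  (c3,b3,s1)→cleaned(s1,b3) ✓  (c3,b4,s2)→cleaned(s2,b4) ✗  (c3,b5,s2)→cleaned(s2,b5) ✓  (c3,b6,s2)→cleaned(s2,b6) ✓
Counterexamples (restrictor triples failing the scope): 6.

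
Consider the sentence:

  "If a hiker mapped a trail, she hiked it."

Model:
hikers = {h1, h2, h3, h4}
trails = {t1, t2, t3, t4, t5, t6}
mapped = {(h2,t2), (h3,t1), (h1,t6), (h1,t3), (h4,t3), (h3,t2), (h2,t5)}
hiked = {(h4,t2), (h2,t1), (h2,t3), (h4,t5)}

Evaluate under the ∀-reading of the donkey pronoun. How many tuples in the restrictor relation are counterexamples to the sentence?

"it" takes "a trail" as antecedent — a donkey pronoun bound across the clause boundary.
Strong reading: for every (h,t) with mapped(h,t), hiked(h,t).
Restrictor pairs: (h1,t3) ✗  (h1,t6) ✗  (h2,t2) ✗  (h2,t5) ✗  (h3,t1) ✗  (h3,t2) ✗  (h4,t3) ✗
Counterexamples (restrictor pairs failing the scope): 7.

7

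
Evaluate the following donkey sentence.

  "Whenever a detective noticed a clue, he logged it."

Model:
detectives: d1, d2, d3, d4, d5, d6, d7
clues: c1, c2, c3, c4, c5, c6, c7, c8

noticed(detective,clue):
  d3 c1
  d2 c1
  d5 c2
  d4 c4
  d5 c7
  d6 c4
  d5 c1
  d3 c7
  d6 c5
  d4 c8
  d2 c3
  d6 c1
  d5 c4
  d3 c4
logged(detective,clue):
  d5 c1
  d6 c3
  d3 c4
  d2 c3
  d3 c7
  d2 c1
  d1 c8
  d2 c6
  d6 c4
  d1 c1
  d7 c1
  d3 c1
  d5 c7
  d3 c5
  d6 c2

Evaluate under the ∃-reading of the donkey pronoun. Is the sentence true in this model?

"it" takes "a clue" as antecedent — a donkey pronoun bound across the clause boundary.
Weak reading: every detective d with some noticed-clue has at least one noticed-clue c such that logged(d,c).
Per detective: d2:✓  d3:✓  d4:✗  d5:✓  d6:✓
d4 has no witness among its noticed-clues.

False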